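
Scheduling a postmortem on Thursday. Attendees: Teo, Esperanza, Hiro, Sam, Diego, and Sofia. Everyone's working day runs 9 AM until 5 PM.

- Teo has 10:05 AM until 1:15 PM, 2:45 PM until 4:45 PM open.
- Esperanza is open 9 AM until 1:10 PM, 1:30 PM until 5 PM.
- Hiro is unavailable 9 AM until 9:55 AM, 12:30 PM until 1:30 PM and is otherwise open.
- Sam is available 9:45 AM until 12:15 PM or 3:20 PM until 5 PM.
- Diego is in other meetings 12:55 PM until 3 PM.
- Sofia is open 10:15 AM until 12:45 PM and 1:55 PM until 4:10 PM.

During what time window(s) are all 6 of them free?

Teo free: 10:05-13:15, 14:45-16:45.
Esperanza free: 09:00-13:10, 13:30-17:00.
Hiro free: 09:55-12:30, 13:30-17:00 (invert busy blocks within the working day).
Sam free: 09:45-12:15, 15:20-17:00.
Diego free: 09:00-12:55, 15:00-17:00 (invert busy blocks within the working day).
Sofia free: 10:15-12:45, 13:55-16:10.
Teo ∩ Esperanza: 10:05-13:10, 14:45-16:45.
Teo ∩ Esperanza ∩ Hiro: 10:05-12:30, 14:45-16:45.
Teo ∩ Esperanza ∩ Hiro ∩ Sam: 10:05-12:15, 15:20-16:45.
Teo ∩ Esperanza ∩ Hiro ∩ Sam ∩ Diego: 10:05-12:15, 15:20-16:45.
Teo ∩ Esperanza ∩ Hiro ∩ Sam ∩ Diego ∩ Sofia: 10:15-12:15, 15:20-16:10.
Those are the intersection windows.

10:15-12:15, 15:20-16:10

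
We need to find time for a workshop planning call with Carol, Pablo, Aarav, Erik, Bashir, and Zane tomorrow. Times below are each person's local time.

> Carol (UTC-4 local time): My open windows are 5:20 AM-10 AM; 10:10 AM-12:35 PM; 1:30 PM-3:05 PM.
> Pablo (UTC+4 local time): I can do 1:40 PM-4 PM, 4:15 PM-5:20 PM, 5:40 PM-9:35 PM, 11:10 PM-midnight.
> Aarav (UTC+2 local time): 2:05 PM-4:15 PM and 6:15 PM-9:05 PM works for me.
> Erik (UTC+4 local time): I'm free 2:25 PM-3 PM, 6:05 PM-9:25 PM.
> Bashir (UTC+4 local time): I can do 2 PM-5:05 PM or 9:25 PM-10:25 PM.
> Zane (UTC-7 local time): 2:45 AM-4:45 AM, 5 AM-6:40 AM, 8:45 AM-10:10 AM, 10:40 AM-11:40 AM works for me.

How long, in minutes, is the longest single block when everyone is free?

0

Carol in UTC: 09:20-14:00, 14:10-16:35, 17:30-19:05 (add 4h to convert from UTC-4).
Pablo in UTC: 09:40-12:00, 12:15-13:20, 13:40-17:35, 19:10-20:00 (subtract 4h to convert from UTC+4).
Aarav in UTC: 12:05-14:15, 16:15-19:05 (subtract 2h to convert from UTC+2).
Erik in UTC: 10:25-11:00, 14:05-17:25 (subtract 4h to convert from UTC+4).
Bashir in UTC: 10:00-13:05, 17:25-18:25 (subtract 4h to convert from UTC+4).
Zane in UTC: 09:45-11:45, 12:00-13:40, 15:45-17:10, 17:40-18:40 (add 7h to convert from UTC-7).
Carol ∩ Pablo: 09:40-12:00, 12:15-13:20, 13:40-14:00, 14:10-16:35, 17:30-17:35.
Carol ∩ Pablo ∩ Aarav: 12:15-13:20, 13:40-14:00, 14:10-14:15, 16:15-16:35, 17:30-17:35.
Carol ∩ Pablo ∩ Aarav ∩ Erik: 14:10-14:15, 16:15-16:35.
Carol ∩ Pablo ∩ Aarav ∩ Erik ∩ Bashir: ∅.
Carol ∩ Pablo ∩ Aarav ∩ Erik ∩ Bashir ∩ Zane: ∅.
There is no time when everyone is free.
No common window exists, so the longest block is 0 minutes.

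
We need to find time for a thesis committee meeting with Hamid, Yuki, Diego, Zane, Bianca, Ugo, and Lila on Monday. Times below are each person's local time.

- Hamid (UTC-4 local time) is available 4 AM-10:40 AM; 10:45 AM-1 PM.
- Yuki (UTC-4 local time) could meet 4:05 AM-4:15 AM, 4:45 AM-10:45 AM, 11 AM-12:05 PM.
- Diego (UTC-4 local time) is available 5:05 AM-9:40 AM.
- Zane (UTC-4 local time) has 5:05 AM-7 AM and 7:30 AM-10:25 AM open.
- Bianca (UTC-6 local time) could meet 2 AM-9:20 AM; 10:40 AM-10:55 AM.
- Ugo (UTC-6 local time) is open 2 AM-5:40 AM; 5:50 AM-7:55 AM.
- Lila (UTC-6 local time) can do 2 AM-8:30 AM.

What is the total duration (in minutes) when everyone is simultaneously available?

Hamid in UTC: 08:00-14:40, 14:45-17:00 (add 4h to convert from UTC-4).
Yuki in UTC: 08:05-08:15, 08:45-14:45, 15:00-16:05 (add 4h to convert from UTC-4).
Diego in UTC: 09:05-13:40 (add 4h to convert from UTC-4).
Zane in UTC: 09:05-11:00, 11:30-14:25 (add 4h to convert from UTC-4).
Bianca in UTC: 08:00-15:20, 16:40-16:55 (add 6h to convert from UTC-6).
Ugo in UTC: 08:00-11:40, 11:50-13:55 (add 6h to convert from UTC-6).
Lila in UTC: 08:00-14:30 (add 6h to convert from UTC-6).
Hamid ∩ Yuki: 08:05-08:15, 08:45-14:40, 15:00-16:05.
Hamid ∩ Yuki ∩ Diego: 09:05-13:40.
Hamid ∩ Yuki ∩ Diego ∩ Zane: 09:05-11:00, 11:30-13:40.
Hamid ∩ Yuki ∩ Diego ∩ Zane ∩ Bianca: 09:05-11:00, 11:30-13:40.
Hamid ∩ Yuki ∩ Diego ∩ Zane ∩ Bianca ∩ Ugo: 09:05-11:00, 11:30-11:40, 11:50-13:40.
Hamid ∩ Yuki ∩ Diego ∩ Zane ∩ Bianca ∩ Ugo ∩ Lila: 09:05-11:00, 11:30-11:40, 11:50-13:40.
Summing the common windows: 115 + 10 + 110 = 235 minutes.

235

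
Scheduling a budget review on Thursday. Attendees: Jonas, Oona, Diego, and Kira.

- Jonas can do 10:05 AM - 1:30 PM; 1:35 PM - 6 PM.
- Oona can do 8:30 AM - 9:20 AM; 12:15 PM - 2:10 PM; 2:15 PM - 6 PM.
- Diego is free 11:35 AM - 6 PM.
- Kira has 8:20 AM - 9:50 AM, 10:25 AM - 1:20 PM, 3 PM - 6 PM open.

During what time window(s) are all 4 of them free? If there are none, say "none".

Jonas ∩ Oona: 12:15-13:30, 13:35-14:10, 14:15-18:00.
Jonas ∩ Oona ∩ Diego: 12:15-13:30, 13:35-14:10, 14:15-18:00.
Jonas ∩ Oona ∩ Diego ∩ Kira: 12:15-13:20, 15:00-18:00.
Those are the intersection windows.

12:15-13:20, 15:00-18:00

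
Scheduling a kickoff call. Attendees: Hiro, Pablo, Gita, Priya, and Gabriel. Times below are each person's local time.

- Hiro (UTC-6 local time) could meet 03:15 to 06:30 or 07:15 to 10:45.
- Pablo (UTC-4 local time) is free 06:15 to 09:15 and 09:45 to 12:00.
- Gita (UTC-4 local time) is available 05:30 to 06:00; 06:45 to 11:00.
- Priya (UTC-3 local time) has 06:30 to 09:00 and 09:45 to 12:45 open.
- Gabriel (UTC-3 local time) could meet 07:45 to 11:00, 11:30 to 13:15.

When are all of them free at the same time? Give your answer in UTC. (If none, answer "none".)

10:45-12:00, 13:45-14:00, 14:30-15:00

Hiro in UTC: 09:15-12:30, 13:15-16:45 (add 6h to convert from UTC-6).
Pablo in UTC: 10:15-13:15, 13:45-16:00 (add 4h to convert from UTC-4).
Gita in UTC: 09:30-10:00, 10:45-15:00 (add 4h to convert from UTC-4).
Priya in UTC: 09:30-12:00, 12:45-15:45 (add 3h to convert from UTC-3).
Gabriel in UTC: 10:45-14:00, 14:30-16:15 (add 3h to convert from UTC-3).
Hiro ∩ Pablo: 10:15-12:30, 13:45-16:00.
Hiro ∩ Pablo ∩ Gita: 10:45-12:30, 13:45-15:00.
Hiro ∩ Pablo ∩ Gita ∩ Priya: 10:45-12:00, 13:45-15:00.
Hiro ∩ Pablo ∩ Gita ∩ Priya ∩ Gabriel: 10:45-12:00, 13:45-14:00, 14:30-15:00.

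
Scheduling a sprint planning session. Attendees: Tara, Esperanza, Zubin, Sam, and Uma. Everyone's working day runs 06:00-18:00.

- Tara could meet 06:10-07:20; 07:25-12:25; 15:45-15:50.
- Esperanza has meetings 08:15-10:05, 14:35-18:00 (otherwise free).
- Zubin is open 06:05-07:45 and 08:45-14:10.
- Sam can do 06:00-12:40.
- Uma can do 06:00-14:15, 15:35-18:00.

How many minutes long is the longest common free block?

Tara free: 06:10-07:20, 07:25-12:25, 15:45-15:50.
Esperanza free: 06:00-08:15, 10:05-14:35 (invert busy blocks within the working day).
Zubin free: 06:05-07:45, 08:45-14:10.
Sam free: 06:00-12:40.
Uma free: 06:00-14:15, 15:35-18:00.
Tara ∩ Esperanza: 06:10-07:20, 07:25-08:15, 10:05-12:25.
Tara ∩ Esperanza ∩ Zubin: 06:10-07:20, 07:25-07:45, 10:05-12:25.
Tara ∩ Esperanza ∩ Zubin ∩ Sam: 06:10-07:20, 07:25-07:45, 10:05-12:25.
Tara ∩ Esperanza ∩ Zubin ∩ Sam ∩ Uma: 06:10-07:20, 07:25-07:45, 10:05-12:25.
The longest is 10:05-12:25 at 140 minutes.

140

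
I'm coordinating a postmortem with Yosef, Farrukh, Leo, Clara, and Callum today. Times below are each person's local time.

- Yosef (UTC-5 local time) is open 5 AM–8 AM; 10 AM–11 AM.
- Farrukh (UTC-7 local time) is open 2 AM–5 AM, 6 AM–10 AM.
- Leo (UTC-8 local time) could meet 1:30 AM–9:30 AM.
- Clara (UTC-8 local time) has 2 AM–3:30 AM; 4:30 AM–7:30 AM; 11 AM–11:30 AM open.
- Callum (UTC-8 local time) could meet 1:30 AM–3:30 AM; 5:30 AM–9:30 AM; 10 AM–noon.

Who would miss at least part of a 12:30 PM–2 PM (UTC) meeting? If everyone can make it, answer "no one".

Callum, Farrukh, Yosef

Yosef in UTC: 10:00-13:00, 15:00-16:00 (add 5h to convert from UTC-5).
Farrukh in UTC: 09:00-12:00, 13:00-17:00 (add 7h to convert from UTC-7).
Leo in UTC: 09:30-17:30 (add 8h to convert from UTC-8).
Clara in UTC: 10:00-11:30, 12:30-15:30, 19:00-19:30 (add 8h to convert from UTC-8).
Callum in UTC: 09:30-11:30, 13:30-17:30, 18:00-20:00 (add 8h to convert from UTC-8).
Yosef: not fully free for 12:30-14:00. Farrukh: not fully free for 12:30-14:00. Leo: free for 12:30-14:00. Clara: free for 12:30-14:00. Callum: not fully free for 12:30-14:00.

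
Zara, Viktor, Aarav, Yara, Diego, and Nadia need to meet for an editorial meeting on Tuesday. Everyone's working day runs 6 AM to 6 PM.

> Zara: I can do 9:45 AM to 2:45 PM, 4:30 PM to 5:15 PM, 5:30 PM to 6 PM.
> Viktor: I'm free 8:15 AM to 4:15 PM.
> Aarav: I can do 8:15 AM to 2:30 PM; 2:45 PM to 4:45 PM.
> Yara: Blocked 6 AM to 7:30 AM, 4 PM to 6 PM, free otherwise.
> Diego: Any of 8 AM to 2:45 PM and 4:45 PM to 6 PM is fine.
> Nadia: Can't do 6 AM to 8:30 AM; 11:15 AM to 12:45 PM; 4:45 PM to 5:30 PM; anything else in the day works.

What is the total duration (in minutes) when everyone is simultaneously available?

Zara free: 09:45-14:45, 16:30-17:15, 17:30-18:00.
Viktor free: 08:15-16:15.
Aarav free: 08:15-14:30, 14:45-16:45.
Yara free: 07:30-16:00 (invert busy blocks within the working day).
Diego free: 08:00-14:45, 16:45-18:00.
Nadia free: 08:30-11:15, 12:45-16:45, 17:30-18:00 (invert busy blocks within the working day).
Zara ∩ Viktor: 09:45-14:45.
Zara ∩ Viktor ∩ Aarav: 09:45-14:30.
Zara ∩ Viktor ∩ Aarav ∩ Yara: 09:45-14:30.
Zara ∩ Viktor ∩ Aarav ∩ Yara ∩ Diego: 09:45-14:30.
Zara ∩ Viktor ∩ Aarav ∩ Yara ∩ Diego ∩ Nadia: 09:45-11:15, 12:45-14:30.
Summing the common windows: 90 + 105 = 195 minutes.

195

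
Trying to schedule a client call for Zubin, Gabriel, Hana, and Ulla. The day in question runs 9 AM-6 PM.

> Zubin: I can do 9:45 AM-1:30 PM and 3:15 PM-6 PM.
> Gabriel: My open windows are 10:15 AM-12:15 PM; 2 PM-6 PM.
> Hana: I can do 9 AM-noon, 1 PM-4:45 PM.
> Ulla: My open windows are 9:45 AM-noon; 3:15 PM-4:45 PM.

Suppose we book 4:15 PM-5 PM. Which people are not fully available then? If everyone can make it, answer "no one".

Hana, Ulla

Zubin: free for 16:15-17:00. Gabriel: free for 16:15-17:00. Hana: not fully free for 16:15-17:00. Ulla: not fully free for 16:15-17:00.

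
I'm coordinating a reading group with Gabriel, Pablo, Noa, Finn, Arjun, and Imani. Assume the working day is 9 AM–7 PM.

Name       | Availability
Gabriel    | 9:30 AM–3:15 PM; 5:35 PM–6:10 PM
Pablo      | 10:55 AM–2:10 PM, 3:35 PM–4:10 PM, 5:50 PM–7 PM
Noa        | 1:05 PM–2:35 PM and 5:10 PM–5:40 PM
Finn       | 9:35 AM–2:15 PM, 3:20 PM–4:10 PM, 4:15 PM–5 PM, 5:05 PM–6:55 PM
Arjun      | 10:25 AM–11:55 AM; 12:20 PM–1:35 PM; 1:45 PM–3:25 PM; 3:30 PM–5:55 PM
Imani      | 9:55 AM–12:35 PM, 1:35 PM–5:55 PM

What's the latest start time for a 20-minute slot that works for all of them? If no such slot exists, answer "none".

13:50

Gabriel ∩ Pablo: 10:55-14:10, 17:50-18:10.
Gabriel ∩ Pablo ∩ Noa: 13:05-14:10.
Gabriel ∩ Pablo ∩ Noa ∩ Finn: 13:05-14:10.
Gabriel ∩ Pablo ∩ Noa ∩ Finn ∩ Arjun: 13:05-13:35, 13:45-14:10.
Gabriel ∩ Pablo ∩ Noa ∩ Finn ∩ Arjun ∩ Imani: 13:45-14:10.
The last common window of at least 20 minutes is 13:45-14:10; a 20-minute meeting can start as late as 13:50 and still end by 14:10.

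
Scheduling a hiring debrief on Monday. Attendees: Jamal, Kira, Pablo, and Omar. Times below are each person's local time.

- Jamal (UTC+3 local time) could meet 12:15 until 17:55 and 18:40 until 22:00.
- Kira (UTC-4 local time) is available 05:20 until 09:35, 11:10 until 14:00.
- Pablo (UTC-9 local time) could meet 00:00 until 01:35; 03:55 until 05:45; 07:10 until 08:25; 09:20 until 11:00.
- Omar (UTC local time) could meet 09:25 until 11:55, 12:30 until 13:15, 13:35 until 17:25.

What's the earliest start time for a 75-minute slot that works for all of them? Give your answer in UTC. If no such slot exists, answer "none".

16:10

Jamal in UTC: 09:15-14:55, 15:40-19:00 (subtract 3h to convert from UTC+3).
Kira in UTC: 09:20-13:35, 15:10-18:00 (add 4h to convert from UTC-4).
Pablo in UTC: 09:00-10:35, 12:55-14:45, 16:10-17:25, 18:20-20:00 (add 9h to convert from UTC-9).
Omar in UTC: 09:25-11:55, 12:30-13:15, 13:35-17:25.
Jamal ∩ Kira: 09:20-13:35, 15:40-18:00.
Jamal ∩ Kira ∩ Pablo: 09:20-10:35, 12:55-13:35, 16:10-17:25.
Jamal ∩ Kira ∩ Pablo ∩ Omar: 09:25-10:35, 12:55-13:15, 16:10-17:25.
The first common window of at least 75 minutes is 16:10-17:25, so the earliest start is 16:10.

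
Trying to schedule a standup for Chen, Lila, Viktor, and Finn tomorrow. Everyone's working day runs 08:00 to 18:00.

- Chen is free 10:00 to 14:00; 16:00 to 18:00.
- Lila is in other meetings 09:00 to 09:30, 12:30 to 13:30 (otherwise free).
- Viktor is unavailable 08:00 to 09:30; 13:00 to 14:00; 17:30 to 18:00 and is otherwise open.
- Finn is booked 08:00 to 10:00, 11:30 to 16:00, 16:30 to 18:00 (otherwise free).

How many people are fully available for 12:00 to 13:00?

Chen free: 10:00-14:00, 16:00-18:00.
Lila free: 08:00-09:00, 09:30-12:30, 13:30-18:00 (invert busy blocks within the working day).
Viktor free: 09:30-13:00, 14:00-17:30 (invert busy blocks within the working day).
Finn free: 10:00-11:30, 16:00-16:30 (invert busy blocks within the working day).
Chen and Viktor can make the full 12:00-13:00 slot — that's 2.

2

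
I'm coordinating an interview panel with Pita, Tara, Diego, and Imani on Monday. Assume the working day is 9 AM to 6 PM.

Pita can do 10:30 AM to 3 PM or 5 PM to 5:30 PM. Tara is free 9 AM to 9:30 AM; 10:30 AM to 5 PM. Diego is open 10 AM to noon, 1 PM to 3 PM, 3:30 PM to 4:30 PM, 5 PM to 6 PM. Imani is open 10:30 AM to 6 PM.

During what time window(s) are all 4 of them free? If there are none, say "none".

10:30-12:00, 13:00-15:00

Pita ∩ Tara: 10:30-15:00.
Pita ∩ Tara ∩ Diego: 10:30-12:00, 13:00-15:00.
Pita ∩ Tara ∩ Diego ∩ Imani: 10:30-12:00, 13:00-15:00.
Those are the intersection windows.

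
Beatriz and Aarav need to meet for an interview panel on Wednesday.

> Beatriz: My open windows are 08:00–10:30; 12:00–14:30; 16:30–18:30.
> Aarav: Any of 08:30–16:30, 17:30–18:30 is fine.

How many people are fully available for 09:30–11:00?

1

Aarav can make the full 09:30-11:00 slot — that's 1.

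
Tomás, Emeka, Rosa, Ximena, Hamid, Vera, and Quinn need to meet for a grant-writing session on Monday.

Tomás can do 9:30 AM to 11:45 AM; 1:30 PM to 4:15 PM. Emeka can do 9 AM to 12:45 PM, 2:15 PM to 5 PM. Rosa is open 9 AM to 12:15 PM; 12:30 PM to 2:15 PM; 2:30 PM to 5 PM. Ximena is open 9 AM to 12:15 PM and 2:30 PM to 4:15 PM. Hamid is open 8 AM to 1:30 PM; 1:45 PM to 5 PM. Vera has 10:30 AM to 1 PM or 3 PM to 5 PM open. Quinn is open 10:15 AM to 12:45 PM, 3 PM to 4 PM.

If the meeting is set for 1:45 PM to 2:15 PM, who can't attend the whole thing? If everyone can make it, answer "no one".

Emeka, Quinn, Vera, Ximena

Tomás: free for 13:45-14:15. Emeka: not fully free for 13:45-14:15. Rosa: free for 13:45-14:15. Ximena: not fully free for 13:45-14:15. Hamid: free for 13:45-14:15. Vera: not fully free for 13:45-14:15. Quinn: not fully free for 13:45-14:15.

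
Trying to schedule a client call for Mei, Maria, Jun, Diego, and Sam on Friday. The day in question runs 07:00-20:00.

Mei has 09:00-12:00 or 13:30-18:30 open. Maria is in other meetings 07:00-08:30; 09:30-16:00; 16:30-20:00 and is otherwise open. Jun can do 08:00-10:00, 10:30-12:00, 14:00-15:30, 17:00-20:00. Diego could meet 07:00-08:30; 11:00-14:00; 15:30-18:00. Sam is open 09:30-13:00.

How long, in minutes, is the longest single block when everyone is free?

0

Mei free: 09:00-12:00, 13:30-18:30.
Maria free: 08:30-09:30, 16:00-16:30 (invert busy blocks within the working day).
Jun free: 08:00-10:00, 10:30-12:00, 14:00-15:30, 17:00-20:00.
Diego free: 07:00-08:30, 11:00-14:00, 15:30-18:00.
Sam free: 09:30-13:00.
Mei ∩ Maria: 09:00-09:30, 16:00-16:30.
Mei ∩ Maria ∩ Jun: 09:00-09:30.
Mei ∩ Maria ∩ Jun ∩ Diego: ∅.
Mei ∩ Maria ∩ Jun ∩ Diego ∩ Sam: ∅.
There is no time when everyone is free.
No common window exists, so the longest block is 0 minutes.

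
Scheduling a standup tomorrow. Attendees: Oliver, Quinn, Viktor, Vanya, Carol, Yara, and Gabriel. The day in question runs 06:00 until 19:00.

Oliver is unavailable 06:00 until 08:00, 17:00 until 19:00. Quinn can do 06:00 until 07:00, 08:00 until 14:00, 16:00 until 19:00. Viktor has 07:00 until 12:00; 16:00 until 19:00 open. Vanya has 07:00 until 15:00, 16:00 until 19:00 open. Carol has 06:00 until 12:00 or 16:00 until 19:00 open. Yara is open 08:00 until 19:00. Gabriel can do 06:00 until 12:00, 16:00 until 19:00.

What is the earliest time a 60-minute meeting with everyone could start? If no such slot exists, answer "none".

Oliver free: 08:00-17:00 (invert busy blocks within the working day).
Quinn free: 06:00-07:00, 08:00-14:00, 16:00-19:00.
Viktor free: 07:00-12:00, 16:00-19:00.
Vanya free: 07:00-15:00, 16:00-19:00.
Carol free: 06:00-12:00, 16:00-19:00.
Yara free: 08:00-19:00.
Gabriel free: 06:00-12:00, 16:00-19:00.
Oliver ∩ Quinn: 08:00-14:00, 16:00-17:00.
Oliver ∩ Quinn ∩ Viktor: 08:00-12:00, 16:00-17:00.
Oliver ∩ Quinn ∩ Viktor ∩ Vanya: 08:00-12:00, 16:00-17:00.
Oliver ∩ Quinn ∩ Viktor ∩ Vanya ∩ Carol: 08:00-12:00, 16:00-17:00.
Oliver ∩ Quinn ∩ Viktor ∩ Vanya ∩ Carol ∩ Yara: 08:00-12:00, 16:00-17:00.
Oliver ∩ Quinn ∩ Viktor ∩ Vanya ∩ Carol ∩ Yara ∩ Gabriel: 08:00-12:00, 16:00-17:00.
The first common window of at least 60 minutes is 08:00-12:00, so the earliest start is 08:00.

08:00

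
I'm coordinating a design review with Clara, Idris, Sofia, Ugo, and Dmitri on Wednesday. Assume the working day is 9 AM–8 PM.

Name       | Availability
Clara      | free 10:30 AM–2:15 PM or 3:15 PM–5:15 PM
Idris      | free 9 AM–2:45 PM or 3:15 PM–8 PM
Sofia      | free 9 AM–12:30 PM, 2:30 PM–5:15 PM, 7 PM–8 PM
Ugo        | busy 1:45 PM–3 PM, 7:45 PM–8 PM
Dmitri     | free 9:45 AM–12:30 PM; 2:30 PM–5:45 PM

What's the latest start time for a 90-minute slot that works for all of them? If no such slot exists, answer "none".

Clara free: 10:30-14:15, 15:15-17:15.
Idris free: 09:00-14:45, 15:15-20:00.
Sofia free: 09:00-12:30, 14:30-17:15, 19:00-20:00.
Ugo free: 09:00-13:45, 15:00-19:45 (invert busy blocks within the working day).
Dmitri free: 09:45-12:30, 14:30-17:45.
Clara ∩ Idris: 10:30-14:15, 15:15-17:15.
Clara ∩ Idris ∩ Sofia: 10:30-12:30, 15:15-17:15.
Clara ∩ Idris ∩ Sofia ∩ Ugo: 10:30-12:30, 15:15-17:15.
Clara ∩ Idris ∩ Sofia ∩ Ugo ∩ Dmitri: 10:30-12:30, 15:15-17:15.
The last common window of at least 90 minutes is 15:15-17:15; a 90-minute meeting can start as late as 15:45 and still end by 17:15.

15:45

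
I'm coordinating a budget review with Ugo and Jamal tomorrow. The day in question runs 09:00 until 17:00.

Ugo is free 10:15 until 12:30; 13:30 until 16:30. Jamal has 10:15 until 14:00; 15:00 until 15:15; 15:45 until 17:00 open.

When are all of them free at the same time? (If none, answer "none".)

10:15-12:30, 13:30-14:00, 15:00-15:15, 15:45-16:30

Ugo ∩ Jamal: 10:15-12:30, 13:30-14:00, 15:00-15:15, 15:45-16:30.
Those are the intersection windows.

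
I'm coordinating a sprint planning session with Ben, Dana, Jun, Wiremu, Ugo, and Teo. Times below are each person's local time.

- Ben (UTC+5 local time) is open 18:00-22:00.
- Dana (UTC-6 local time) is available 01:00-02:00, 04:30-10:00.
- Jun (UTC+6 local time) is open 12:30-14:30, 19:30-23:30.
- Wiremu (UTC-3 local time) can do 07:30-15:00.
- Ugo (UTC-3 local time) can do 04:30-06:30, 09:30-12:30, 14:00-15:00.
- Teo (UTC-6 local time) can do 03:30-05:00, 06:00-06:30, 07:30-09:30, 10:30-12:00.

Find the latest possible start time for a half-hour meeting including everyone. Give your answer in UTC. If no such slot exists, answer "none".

15:00

Ben in UTC: 13:00-17:00 (subtract 5h to convert from UTC+5).
Dana in UTC: 07:00-08:00, 10:30-16:00 (add 6h to convert from UTC-6).
Jun in UTC: 06:30-08:30, 13:30-17:30 (subtract 6h to convert from UTC+6).
Wiremu in UTC: 10:30-18:00 (add 3h to convert from UTC-3).
Ugo in UTC: 07:30-09:30, 12:30-15:30, 17:00-18:00 (add 3h to convert from UTC-3).
Teo in UTC: 09:30-11:00, 12:00-12:30, 13:30-15:30, 16:30-18:00 (add 6h to convert from UTC-6).
Ben ∩ Dana: 13:00-16:00.
Ben ∩ Dana ∩ Jun: 13:30-16:00.
Ben ∩ Dana ∩ Jun ∩ Wiremu: 13:30-16:00.
Ben ∩ Dana ∩ Jun ∩ Wiremu ∩ Ugo: 13:30-15:30.
Ben ∩ Dana ∩ Jun ∩ Wiremu ∩ Ugo ∩ Teo: 13:30-15:30.
The last common window of at least 30 minutes is 13:30-15:30; a 30-minute meeting can start as late as 15:00 and still end by 15:30.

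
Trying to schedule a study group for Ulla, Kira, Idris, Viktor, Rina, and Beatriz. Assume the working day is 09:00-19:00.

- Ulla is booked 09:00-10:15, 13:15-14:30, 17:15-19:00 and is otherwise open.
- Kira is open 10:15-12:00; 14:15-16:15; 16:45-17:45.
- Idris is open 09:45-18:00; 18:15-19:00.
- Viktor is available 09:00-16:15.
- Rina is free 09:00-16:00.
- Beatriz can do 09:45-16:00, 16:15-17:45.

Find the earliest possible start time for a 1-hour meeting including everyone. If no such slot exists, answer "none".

10:15

Ulla free: 10:15-13:15, 14:30-17:15 (invert busy blocks within the working day).
Kira free: 10:15-12:00, 14:15-16:15, 16:45-17:45.
Idris free: 09:45-18:00, 18:15-19:00.
Viktor free: 09:00-16:15.
Rina free: 09:00-16:00.
Beatriz free: 09:45-16:00, 16:15-17:45.
Ulla ∩ Kira: 10:15-12:00, 14:30-16:15, 16:45-17:15.
Ulla ∩ Kira ∩ Idris: 10:15-12:00, 14:30-16:15, 16:45-17:15.
Ulla ∩ Kira ∩ Idris ∩ Viktor: 10:15-12:00, 14:30-16:15.
Ulla ∩ Kira ∩ Idris ∩ Viktor ∩ Rina: 10:15-12:00, 14:30-16:00.
Ulla ∩ Kira ∩ Idris ∩ Viktor ∩ Rina ∩ Beatriz: 10:15-12:00, 14:30-16:00.
Those are the intersection windows.
The first common window of at least 60 minutes is 10:15-12:00, so the earliest start is 10:15.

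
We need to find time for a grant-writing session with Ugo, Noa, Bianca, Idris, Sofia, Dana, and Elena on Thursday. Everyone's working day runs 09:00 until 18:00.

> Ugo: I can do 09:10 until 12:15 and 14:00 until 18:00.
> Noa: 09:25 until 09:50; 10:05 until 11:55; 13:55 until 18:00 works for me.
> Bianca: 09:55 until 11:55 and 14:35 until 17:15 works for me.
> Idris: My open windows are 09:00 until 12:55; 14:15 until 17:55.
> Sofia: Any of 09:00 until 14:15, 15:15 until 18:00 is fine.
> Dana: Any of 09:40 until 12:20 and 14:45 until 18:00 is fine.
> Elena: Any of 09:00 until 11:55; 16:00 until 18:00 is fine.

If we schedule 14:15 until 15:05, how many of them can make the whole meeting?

3

Ugo, Noa, and Idris can make the full 14:15-15:05 slot — that's 3.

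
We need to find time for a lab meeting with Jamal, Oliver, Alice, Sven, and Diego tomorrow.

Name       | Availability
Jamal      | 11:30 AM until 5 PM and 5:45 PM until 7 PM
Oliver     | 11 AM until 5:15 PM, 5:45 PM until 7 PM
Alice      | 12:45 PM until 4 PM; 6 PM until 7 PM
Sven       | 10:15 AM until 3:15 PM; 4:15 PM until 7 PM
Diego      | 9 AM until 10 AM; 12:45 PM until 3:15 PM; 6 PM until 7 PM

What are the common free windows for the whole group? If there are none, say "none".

Jamal ∩ Oliver: 11:30-17:00, 17:45-19:00.
Jamal ∩ Oliver ∩ Alice: 12:45-16:00, 18:00-19:00.
Jamal ∩ Oliver ∩ Alice ∩ Sven: 12:45-15:15, 18:00-19:00.
Jamal ∩ Oliver ∩ Alice ∩ Sven ∩ Diego: 12:45-15:15, 18:00-19:00.

12:45-15:15, 18:00-19:00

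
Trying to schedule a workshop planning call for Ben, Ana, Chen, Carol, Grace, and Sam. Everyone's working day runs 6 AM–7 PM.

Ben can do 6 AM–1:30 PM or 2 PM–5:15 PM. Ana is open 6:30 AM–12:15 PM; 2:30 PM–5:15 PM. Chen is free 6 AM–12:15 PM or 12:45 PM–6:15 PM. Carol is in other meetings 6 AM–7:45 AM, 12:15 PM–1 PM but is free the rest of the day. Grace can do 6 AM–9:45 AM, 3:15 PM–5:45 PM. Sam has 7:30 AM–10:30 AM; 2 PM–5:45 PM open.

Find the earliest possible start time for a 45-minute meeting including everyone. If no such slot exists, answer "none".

Ben free: 06:00-13:30, 14:00-17:15.
Ana free: 06:30-12:15, 14:30-17:15.
Chen free: 06:00-12:15, 12:45-18:15.
Carol free: 07:45-12:15, 13:00-19:00 (invert busy blocks within the working day).
Grace free: 06:00-09:45, 15:15-17:45.
Sam free: 07:30-10:30, 14:00-17:45.
Ben ∩ Ana: 06:30-12:15, 14:30-17:15.
Ben ∩ Ana ∩ Chen: 06:30-12:15, 14:30-17:15.
Ben ∩ Ana ∩ Chen ∩ Carol: 07:45-12:15, 14:30-17:15.
Ben ∩ Ana ∩ Chen ∩ Carol ∩ Grace: 07:45-09:45, 15:15-17:15.
Ben ∩ Ana ∩ Chen ∩ Carol ∩ Grace ∩ Sam: 07:45-09:45, 15:15-17:15.
Those are the intersection windows.
The first common window of at least 45 minutes is 07:45-09:45, so the earliest start is 07:45.

07:45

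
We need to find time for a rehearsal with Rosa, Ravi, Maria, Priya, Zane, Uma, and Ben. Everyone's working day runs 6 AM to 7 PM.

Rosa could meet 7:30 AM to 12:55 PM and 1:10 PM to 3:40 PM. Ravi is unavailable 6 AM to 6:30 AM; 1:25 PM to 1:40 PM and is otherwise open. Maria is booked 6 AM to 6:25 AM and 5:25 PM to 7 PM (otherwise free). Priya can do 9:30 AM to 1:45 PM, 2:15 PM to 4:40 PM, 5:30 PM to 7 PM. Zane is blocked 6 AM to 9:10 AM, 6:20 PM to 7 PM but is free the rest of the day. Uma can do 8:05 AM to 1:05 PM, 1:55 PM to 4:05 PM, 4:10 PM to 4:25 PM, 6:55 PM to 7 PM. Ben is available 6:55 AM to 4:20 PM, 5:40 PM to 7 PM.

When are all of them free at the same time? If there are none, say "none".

09:30-12:55, 14:15-15:40

Rosa free: 07:30-12:55, 13:10-15:40.
Ravi free: 06:30-13:25, 13:40-19:00 (invert busy blocks within the working day).
Maria free: 06:25-17:25 (invert busy blocks within the working day).
Priya free: 09:30-13:45, 14:15-16:40, 17:30-19:00.
Zane free: 09:10-18:20 (invert busy blocks within the working day).
Uma free: 08:05-13:05, 13:55-16:05, 16:10-16:25, 18:55-19:00.
Ben free: 06:55-16:20, 17:40-19:00.
Rosa ∩ Ravi: 07:30-12:55, 13:10-13:25, 13:40-15:40.
Rosa ∩ Ravi ∩ Maria: 07:30-12:55, 13:10-13:25, 13:40-15:40.
Rosa ∩ Ravi ∩ Maria ∩ Priya: 09:30-12:55, 13:10-13:25, 13:40-13:45, 14:15-15:40.
Rosa ∩ Ravi ∩ Maria ∩ Priya ∩ Zane: 09:30-12:55, 13:10-13:25, 13:40-13:45, 14:15-15:40.
Rosa ∩ Ravi ∩ Maria ∩ Priya ∩ Zane ∩ Uma: 09:30-12:55, 14:15-15:40.
Rosa ∩ Ravi ∩ Maria ∩ Priya ∩ Zane ∩ Uma ∩ Ben: 09:30-12:55, 14:15-15:40.
So the common availability across everyone is 09:30-12:55, 14:15-15:40.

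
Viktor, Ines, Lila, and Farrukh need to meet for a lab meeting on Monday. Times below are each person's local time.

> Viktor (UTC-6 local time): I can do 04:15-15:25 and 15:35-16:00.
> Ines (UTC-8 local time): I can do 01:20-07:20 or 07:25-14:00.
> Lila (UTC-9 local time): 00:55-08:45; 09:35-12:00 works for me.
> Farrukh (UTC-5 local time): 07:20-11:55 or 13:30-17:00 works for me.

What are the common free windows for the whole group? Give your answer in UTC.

Viktor in UTC: 10:15-21:25, 21:35-22:00 (add 6h to convert from UTC-6).
Ines in UTC: 09:20-15:20, 15:25-22:00 (add 8h to convert from UTC-8).
Lila in UTC: 09:55-17:45, 18:35-21:00 (add 9h to convert from UTC-9).
Farrukh in UTC: 12:20-16:55, 18:30-22:00 (add 5h to convert from UTC-5).
Viktor ∩ Ines: 10:15-15:20, 15:25-21:25, 21:35-22:00.
Viktor ∩ Ines ∩ Lila: 10:15-15:20, 15:25-17:45, 18:35-21:00.
Viktor ∩ Ines ∩ Lila ∩ Farrukh: 12:20-15:20, 15:25-16:55, 18:35-21:00.

12:20-15:20, 15:25-16:55, 18:35-21:00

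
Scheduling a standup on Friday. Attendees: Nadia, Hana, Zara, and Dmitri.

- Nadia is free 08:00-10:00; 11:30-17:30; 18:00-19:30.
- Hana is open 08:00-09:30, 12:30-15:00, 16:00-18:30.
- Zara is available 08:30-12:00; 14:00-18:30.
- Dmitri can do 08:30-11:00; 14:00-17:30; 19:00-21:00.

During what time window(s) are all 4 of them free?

08:30-09:30, 14:00-15:00, 16:00-17:30

Nadia ∩ Hana: 08:00-09:30, 12:30-15:00, 16:00-17:30, 18:00-18:30.
Nadia ∩ Hana ∩ Zara: 08:30-09:30, 14:00-15:00, 16:00-17:30, 18:00-18:30.
Nadia ∩ Hana ∩ Zara ∩ Dmitri: 08:30-09:30, 14:00-15:00, 16:00-17:30.
Those are the intersection windows.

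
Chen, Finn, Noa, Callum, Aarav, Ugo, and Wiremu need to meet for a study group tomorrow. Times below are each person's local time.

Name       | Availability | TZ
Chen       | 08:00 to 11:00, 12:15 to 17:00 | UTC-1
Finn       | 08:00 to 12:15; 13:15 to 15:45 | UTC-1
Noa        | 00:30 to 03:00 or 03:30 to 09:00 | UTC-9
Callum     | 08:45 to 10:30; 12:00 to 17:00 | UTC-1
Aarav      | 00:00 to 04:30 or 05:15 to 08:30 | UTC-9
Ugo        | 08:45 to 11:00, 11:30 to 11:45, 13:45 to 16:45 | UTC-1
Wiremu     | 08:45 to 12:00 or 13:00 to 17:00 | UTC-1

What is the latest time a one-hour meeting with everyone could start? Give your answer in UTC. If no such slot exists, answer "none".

Chen in UTC: 09:00-12:00, 13:15-18:00 (add 1h to convert from UTC-1).
Finn in UTC: 09:00-13:15, 14:15-16:45 (add 1h to convert from UTC-1).
Noa in UTC: 09:30-12:00, 12:30-18:00 (add 9h to convert from UTC-9).
Callum in UTC: 09:45-11:30, 13:00-18:00 (add 1h to convert from UTC-1).
Aarav in UTC: 09:00-13:30, 14:15-17:30 (add 9h to convert from UTC-9).
Ugo in UTC: 09:45-12:00, 12:30-12:45, 14:45-17:45 (add 1h to convert from UTC-1).
Wiremu in UTC: 09:45-13:00, 14:00-18:00 (add 1h to convert from UTC-1).
Chen ∩ Finn: 09:00-12:00, 14:15-16:45.
Chen ∩ Finn ∩ Noa: 09:30-12:00, 14:15-16:45.
Chen ∩ Finn ∩ Noa ∩ Callum: 09:45-11:30, 14:15-16:45.
Chen ∩ Finn ∩ Noa ∩ Callum ∩ Aarav: 09:45-11:30, 14:15-16:45.
Chen ∩ Finn ∩ Noa ∩ Callum ∩ Aarav ∩ Ugo: 09:45-11:30, 14:45-16:45.
Chen ∩ Finn ∩ Noa ∩ Callum ∩ Aarav ∩ Ugo ∩ Wiremu: 09:45-11:30, 14:45-16:45.
The last common window of at least 60 minutes is 14:45-16:45; a 60-minute meeting can start as late as 15:45 and still end by 16:45.

15:45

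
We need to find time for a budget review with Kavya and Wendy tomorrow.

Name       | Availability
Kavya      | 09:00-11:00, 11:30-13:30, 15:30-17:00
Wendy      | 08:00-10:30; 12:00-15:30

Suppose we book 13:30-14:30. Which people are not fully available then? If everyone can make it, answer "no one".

Kavya: not fully free for 13:30-14:30. Wendy: free for 13:30-14:30.

Kavya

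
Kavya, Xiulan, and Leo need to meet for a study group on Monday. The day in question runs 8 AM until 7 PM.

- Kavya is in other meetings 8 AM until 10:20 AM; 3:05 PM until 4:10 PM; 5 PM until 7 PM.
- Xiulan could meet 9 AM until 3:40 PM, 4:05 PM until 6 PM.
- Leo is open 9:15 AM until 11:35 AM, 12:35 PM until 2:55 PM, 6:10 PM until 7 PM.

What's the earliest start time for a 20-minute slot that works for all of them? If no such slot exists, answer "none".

10:20

Kavya free: 10:20-15:05, 16:10-17:00 (invert busy blocks within the working day).
Xiulan free: 09:00-15:40, 16:05-18:00.
Leo free: 09:15-11:35, 12:35-14:55, 18:10-19:00.
Kavya ∩ Xiulan: 10:20-15:05, 16:10-17:00.
Kavya ∩ Xiulan ∩ Leo: 10:20-11:35, 12:35-14:55.
So the common availability across everyone is 10:20-11:35, 12:35-14:55.
The first common window of at least 20 minutes is 10:20-11:35, so the earliest start is 10:20.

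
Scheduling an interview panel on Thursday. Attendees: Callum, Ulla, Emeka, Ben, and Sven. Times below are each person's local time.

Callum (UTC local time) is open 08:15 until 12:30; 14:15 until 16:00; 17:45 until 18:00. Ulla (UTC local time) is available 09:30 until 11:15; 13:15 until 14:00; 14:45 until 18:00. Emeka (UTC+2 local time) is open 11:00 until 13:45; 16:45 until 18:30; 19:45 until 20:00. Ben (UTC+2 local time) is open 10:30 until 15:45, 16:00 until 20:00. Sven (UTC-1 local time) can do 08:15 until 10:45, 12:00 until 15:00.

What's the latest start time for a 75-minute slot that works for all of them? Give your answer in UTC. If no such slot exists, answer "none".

Callum in UTC: 08:15-12:30, 14:15-16:00, 17:45-18:00.
Ulla in UTC: 09:30-11:15, 13:15-14:00, 14:45-18:00.
Emeka in UTC: 09:00-11:45, 14:45-16:30, 17:45-18:00 (subtract 2h to convert from UTC+2).
Ben in UTC: 08:30-13:45, 14:00-18:00 (subtract 2h to convert from UTC+2).
Sven in UTC: 09:15-11:45, 13:00-16:00 (add 1h to convert from UTC-1).
Callum ∩ Ulla: 09:30-11:15, 14:45-16:00, 17:45-18:00.
Callum ∩ Ulla ∩ Emeka: 09:30-11:15, 14:45-16:00, 17:45-18:00.
Callum ∩ Ulla ∩ Emeka ∩ Ben: 09:30-11:15, 14:45-16:00, 17:45-18:00.
Callum ∩ Ulla ∩ Emeka ∩ Ben ∩ Sven: 09:30-11:15, 14:45-16:00.
The last common window of at least 75 minutes is 14:45-16:00; a 75-minute meeting can start as late as 14:45 and still end by 16:00.

14:45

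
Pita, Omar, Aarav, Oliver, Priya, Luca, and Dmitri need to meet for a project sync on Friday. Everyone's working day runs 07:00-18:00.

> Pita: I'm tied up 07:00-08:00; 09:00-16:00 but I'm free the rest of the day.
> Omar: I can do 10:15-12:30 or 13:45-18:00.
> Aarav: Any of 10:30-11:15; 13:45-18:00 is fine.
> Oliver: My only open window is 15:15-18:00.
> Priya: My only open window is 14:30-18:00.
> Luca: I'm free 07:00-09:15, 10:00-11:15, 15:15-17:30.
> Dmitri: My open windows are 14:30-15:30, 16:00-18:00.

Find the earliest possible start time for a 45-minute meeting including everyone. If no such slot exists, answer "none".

Pita free: 08:00-09:00, 16:00-18:00 (invert busy blocks within the working day).
Omar free: 10:15-12:30, 13:45-18:00.
Aarav free: 10:30-11:15, 13:45-18:00.
Oliver free: 15:15-18:00.
Priya free: 14:30-18:00.
Luca free: 07:00-09:15, 10:00-11:15, 15:15-17:30.
Dmitri free: 14:30-15:30, 16:00-18:00.
Pita ∩ Omar: 16:00-18:00.
Pita ∩ Omar ∩ Aarav: 16:00-18:00.
Pita ∩ Omar ∩ Aarav ∩ Oliver: 16:00-18:00.
Pita ∩ Omar ∩ Aarav ∩ Oliver ∩ Priya: 16:00-18:00.
Pita ∩ Omar ∩ Aarav ∩ Oliver ∩ Priya ∩ Luca: 16:00-17:30.
Pita ∩ Omar ∩ Aarav ∩ Oliver ∩ Priya ∩ Luca ∩ Dmitri: 16:00-17:30.
The first common window of at least 45 minutes is 16:00-17:30, so the earliest start is 16:00.

16:00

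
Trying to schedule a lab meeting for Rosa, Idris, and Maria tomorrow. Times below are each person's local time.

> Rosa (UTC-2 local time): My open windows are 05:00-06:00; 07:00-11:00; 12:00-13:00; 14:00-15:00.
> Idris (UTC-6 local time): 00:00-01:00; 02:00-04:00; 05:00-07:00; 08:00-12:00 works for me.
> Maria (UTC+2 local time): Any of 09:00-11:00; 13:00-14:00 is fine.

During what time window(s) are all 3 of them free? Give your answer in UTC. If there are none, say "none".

Rosa in UTC: 07:00-08:00, 09:00-13:00, 14:00-15:00, 16:00-17:00 (add 2h to convert from UTC-2).
Idris in UTC: 06:00-07:00, 08:00-10:00, 11:00-13:00, 14:00-18:00 (add 6h to convert from UTC-6).
Maria in UTC: 07:00-09:00, 11:00-12:00 (subtract 2h to convert from UTC+2).
Rosa ∩ Idris: 09:00-10:00, 11:00-13:00, 14:00-15:00, 16:00-17:00.
Rosa ∩ Idris ∩ Maria: 11:00-12:00.

11:00-12:00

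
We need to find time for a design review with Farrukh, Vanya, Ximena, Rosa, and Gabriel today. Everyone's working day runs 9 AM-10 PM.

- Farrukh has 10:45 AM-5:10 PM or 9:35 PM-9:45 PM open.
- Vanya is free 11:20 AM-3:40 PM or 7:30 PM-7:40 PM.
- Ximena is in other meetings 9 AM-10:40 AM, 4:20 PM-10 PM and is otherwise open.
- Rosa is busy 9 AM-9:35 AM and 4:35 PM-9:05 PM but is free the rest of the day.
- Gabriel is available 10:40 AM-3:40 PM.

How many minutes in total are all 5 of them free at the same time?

Farrukh free: 10:45-17:10, 21:35-21:45.
Vanya free: 11:20-15:40, 19:30-19:40.
Ximena free: 10:40-16:20 (invert busy blocks within the working day).
Rosa free: 09:35-16:35, 21:05-22:00 (invert busy blocks within the working day).
Gabriel free: 10:40-15:40.
Farrukh ∩ Vanya: 11:20-15:40.
Farrukh ∩ Vanya ∩ Ximena: 11:20-15:40.
Farrukh ∩ Vanya ∩ Ximena ∩ Rosa: 11:20-15:40.
Farrukh ∩ Vanya ∩ Ximena ∩ Rosa ∩ Gabriel: 11:20-15:40.
Those are the intersection windows.
That's a single block of 260 minutes.

260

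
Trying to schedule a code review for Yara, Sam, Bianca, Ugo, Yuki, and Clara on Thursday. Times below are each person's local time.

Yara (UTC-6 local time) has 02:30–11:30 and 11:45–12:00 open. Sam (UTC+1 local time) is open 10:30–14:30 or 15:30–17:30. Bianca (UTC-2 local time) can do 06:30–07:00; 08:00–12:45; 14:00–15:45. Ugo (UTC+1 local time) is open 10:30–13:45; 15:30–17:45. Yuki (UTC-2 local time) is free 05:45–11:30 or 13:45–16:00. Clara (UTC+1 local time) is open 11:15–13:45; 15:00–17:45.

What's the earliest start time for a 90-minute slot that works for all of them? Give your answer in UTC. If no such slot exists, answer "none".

Yara in UTC: 08:30-17:30, 17:45-18:00 (add 6h to convert from UTC-6).
Sam in UTC: 09:30-13:30, 14:30-16:30 (subtract 1h to convert from UTC+1).
Bianca in UTC: 08:30-09:00, 10:00-14:45, 16:00-17:45 (add 2h to convert from UTC-2).
Ugo in UTC: 09:30-12:45, 14:30-16:45 (subtract 1h to convert from UTC+1).
Yuki in UTC: 07:45-13:30, 15:45-18:00 (add 2h to convert from UTC-2).
Clara in UTC: 10:15-12:45, 14:00-16:45 (subtract 1h to convert from UTC+1).
Yara ∩ Sam: 09:30-13:30, 14:30-16:30.
Yara ∩ Sam ∩ Bianca: 10:00-13:30, 14:30-14:45, 16:00-16:30.
Yara ∩ Sam ∩ Bianca ∩ Ugo: 10:00-12:45, 14:30-14:45, 16:00-16:30.
Yara ∩ Sam ∩ Bianca ∩ Ugo ∩ Yuki: 10:00-12:45, 16:00-16:30.
Yara ∩ Sam ∩ Bianca ∩ Ugo ∩ Yuki ∩ Clara: 10:15-12:45, 16:00-16:30.
So the common availability across everyone is 10:15-12:45, 16:00-16:30.
The first common window of at least 90 minutes is 10:15-12:45, so the earliest start is 10:15.

10:15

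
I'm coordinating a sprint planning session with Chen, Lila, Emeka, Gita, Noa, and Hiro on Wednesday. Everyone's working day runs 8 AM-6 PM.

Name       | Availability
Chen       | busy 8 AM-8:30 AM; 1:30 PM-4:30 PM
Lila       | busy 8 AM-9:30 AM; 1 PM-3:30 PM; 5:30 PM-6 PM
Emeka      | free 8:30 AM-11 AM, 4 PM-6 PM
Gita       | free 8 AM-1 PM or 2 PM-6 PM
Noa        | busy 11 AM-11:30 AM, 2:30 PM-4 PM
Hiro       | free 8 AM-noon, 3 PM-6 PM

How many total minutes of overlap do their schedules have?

Chen free: 08:30-13:30, 16:30-18:00 (invert busy blocks within the working day).
Lila free: 09:30-13:00, 15:30-17:30 (invert busy blocks within the working day).
Emeka free: 08:30-11:00, 16:00-18:00.
Gita free: 08:00-13:00, 14:00-18:00.
Noa free: 08:00-11:00, 11:30-14:30, 16:00-18:00 (invert busy blocks within the working day).
Hiro free: 08:00-12:00, 15:00-18:00.
Chen ∩ Lila: 09:30-13:00, 16:30-17:30.
Chen ∩ Lila ∩ Emeka: 09:30-11:00, 16:30-17:30.
Chen ∩ Lila ∩ Emeka ∩ Gita: 09:30-11:00, 16:30-17:30.
Chen ∩ Lila ∩ Emeka ∩ Gita ∩ Noa: 09:30-11:00, 16:30-17:30.
Chen ∩ Lila ∩ Emeka ∩ Gita ∩ Noa ∩ Hiro: 09:30-11:00, 16:30-17:30.
Summing the common windows: 90 + 60 = 150 minutes.

150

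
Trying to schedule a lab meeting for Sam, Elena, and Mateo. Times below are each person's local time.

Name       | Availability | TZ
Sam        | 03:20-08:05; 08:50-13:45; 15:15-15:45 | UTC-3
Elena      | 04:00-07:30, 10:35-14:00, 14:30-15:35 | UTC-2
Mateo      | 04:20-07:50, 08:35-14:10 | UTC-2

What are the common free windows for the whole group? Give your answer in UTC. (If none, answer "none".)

06:20-09:30, 12:35-16:00

Sam in UTC: 06:20-11:05, 11:50-16:45, 18:15-18:45 (add 3h to convert from UTC-3).
Elena in UTC: 06:00-09:30, 12:35-16:00, 16:30-17:35 (add 2h to convert from UTC-2).
Mateo in UTC: 06:20-09:50, 10:35-16:10 (add 2h to convert from UTC-2).
Sam ∩ Elena: 06:20-09:30, 12:35-16:00, 16:30-16:45.
Sam ∩ Elena ∩ Mateo: 06:20-09:30, 12:35-16:00.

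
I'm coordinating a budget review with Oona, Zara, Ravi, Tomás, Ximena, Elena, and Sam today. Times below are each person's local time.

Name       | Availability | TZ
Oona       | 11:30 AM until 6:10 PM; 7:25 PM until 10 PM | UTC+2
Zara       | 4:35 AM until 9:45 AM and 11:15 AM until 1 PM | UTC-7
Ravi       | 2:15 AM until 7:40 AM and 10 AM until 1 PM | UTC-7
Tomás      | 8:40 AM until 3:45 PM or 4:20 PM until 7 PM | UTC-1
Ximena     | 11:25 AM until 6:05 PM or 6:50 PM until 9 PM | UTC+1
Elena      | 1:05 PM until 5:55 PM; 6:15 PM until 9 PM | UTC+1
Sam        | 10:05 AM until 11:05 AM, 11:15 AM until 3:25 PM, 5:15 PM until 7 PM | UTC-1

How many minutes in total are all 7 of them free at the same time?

Oona in UTC: 09:30-16:10, 17:25-20:00 (subtract 2h to convert from UTC+2).
Zara in UTC: 11:35-16:45, 18:15-20:00 (add 7h to convert from UTC-7).
Ravi in UTC: 09:15-14:40, 17:00-20:00 (add 7h to convert from UTC-7).
Tomás in UTC: 09:40-16:45, 17:20-20:00 (add 1h to convert from UTC-1).
Ximena in UTC: 10:25-17:05, 17:50-20:00 (subtract 1h to convert from UTC+1).
Elena in UTC: 12:05-16:55, 17:15-20:00 (subtract 1h to convert from UTC+1).
Sam in UTC: 11:05-12:05, 12:15-16:25, 18:15-20:00 (add 1h to convert from UTC-1).
Oona ∩ Zara: 11:35-16:10, 18:15-20:00.
Oona ∩ Zara ∩ Ravi: 11:35-14:40, 18:15-20:00.
Oona ∩ Zara ∩ Ravi ∩ Tomás: 11:35-14:40, 18:15-20:00.
Oona ∩ Zara ∩ Ravi ∩ Tomás ∩ Ximena: 11:35-14:40, 18:15-20:00.
Oona ∩ Zara ∩ Ravi ∩ Tomás ∩ Ximena ∩ Elena: 12:05-14:40, 18:15-20:00.
Oona ∩ Zara ∩ Ravi ∩ Tomás ∩ Ximena ∩ Elena ∩ Sam: 12:15-14:40, 18:15-20:00.
Those are the intersection windows.
Summing the common windows: 145 + 105 = 250 minutes.

250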